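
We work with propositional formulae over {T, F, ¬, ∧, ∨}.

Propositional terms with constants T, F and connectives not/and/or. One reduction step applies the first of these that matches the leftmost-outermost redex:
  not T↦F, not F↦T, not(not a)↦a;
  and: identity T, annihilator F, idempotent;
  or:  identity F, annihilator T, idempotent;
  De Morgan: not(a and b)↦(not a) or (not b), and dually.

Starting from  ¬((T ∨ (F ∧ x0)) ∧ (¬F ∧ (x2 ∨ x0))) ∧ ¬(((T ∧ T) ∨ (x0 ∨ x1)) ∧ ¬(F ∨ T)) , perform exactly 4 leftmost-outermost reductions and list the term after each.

Answer: after 4 steps: (F ∨ ¬(¬F ∧ (x2 ∨ x0))) ∧ ¬(((T ∧ T) ∨ (x0 ∨ x1)) ∧ ¬(F ∨ T))

Derivation:
  start: ¬((T ∨ (F ∧ x0)) ∧ (¬F ∧ (x2 ∨ x0))) ∧ ¬(((T ∧ T) ∨ (x0 ∨ x1)) ∧ ¬(F ∨ T))
  [1] (¬(T ∨ (F ∧ x0)) ∨ ¬(¬F ∧ (x2 ∨ x0))) ∧ ¬(((T ∧ T) ∨ (x0 ∨ x1)) ∧ ¬(F ∨ T))
  [2] ((¬T ∧ ¬(F ∧ x0)) ∨ ¬(¬F ∧ (x2 ∨ x0))) ∧ ¬(((T ∧ T) ∨ (x0 ∨ x1)) ∧ ¬(F ∨ T))
  [3] ((F ∧ ¬(F ∧ x0)) ∨ ¬(¬F ∧ (x2 ∨ x0))) ∧ ¬(((T ∧ T) ∨ (x0 ∨ x1)) ∧ ¬(F ∨ T))
  [4] (F ∨ ¬(¬F ∧ (x2 ∨ x0))) ∧ ¬(((T ∧ T) ∨ (x0 ∨ x1)) ∧ ¬(F ∨ T))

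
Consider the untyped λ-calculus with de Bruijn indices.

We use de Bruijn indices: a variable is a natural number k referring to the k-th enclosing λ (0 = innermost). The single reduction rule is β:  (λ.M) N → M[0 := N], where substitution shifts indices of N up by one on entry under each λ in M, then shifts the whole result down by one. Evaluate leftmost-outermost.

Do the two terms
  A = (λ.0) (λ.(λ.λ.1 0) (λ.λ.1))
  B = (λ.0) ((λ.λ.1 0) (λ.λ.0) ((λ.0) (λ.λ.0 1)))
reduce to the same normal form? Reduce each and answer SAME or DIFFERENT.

Term A:
  start: (λ.0) (λ.(λ.λ.1 0) (λ.λ.1))
  step 1: λ.(λ.λ.1 0) (λ.λ.1)
  step 2: λ.λ.(λ.λ.1) 0
  step 3: λ.λ.λ.1

Term B:
  start: (λ.0) ((λ.λ.1 0) (λ.λ.0) ((λ.0) (λ.λ.0 1)))
  step 1: (λ.λ.1 0) (λ.λ.0) ((λ.0) (λ.λ.0 1))
  step 2: (λ.(λ.λ.0) 0) ((λ.0) (λ.λ.0 1))
  step 3: (λ.λ.0) ((λ.0) (λ.λ.0 1))
  step 4: λ.0

Answer: DIFFERENT — A ⇓ λ.λ.λ.1, B ⇓ λ.0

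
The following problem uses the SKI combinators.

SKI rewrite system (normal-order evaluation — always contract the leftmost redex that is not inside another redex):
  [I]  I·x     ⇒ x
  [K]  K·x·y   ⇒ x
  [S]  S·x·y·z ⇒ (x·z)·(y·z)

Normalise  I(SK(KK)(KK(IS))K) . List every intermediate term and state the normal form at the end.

  start: I(SK(KK)(KK(IS))K)
  →1  SK(KK)(KK(IS))K
  →2  K(KK(IS))(KK(KK(IS)))K
  →3  KK(IS)K
  →4  KK

Answer: normal form = KK  (in 4 steps)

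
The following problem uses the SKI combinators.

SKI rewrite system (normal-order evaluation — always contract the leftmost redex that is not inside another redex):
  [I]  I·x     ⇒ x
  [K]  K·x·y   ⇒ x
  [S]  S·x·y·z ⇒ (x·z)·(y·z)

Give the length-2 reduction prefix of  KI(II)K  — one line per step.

  start: KI(II)K
  step 1: IK
  step 2: K

Answer: after 2 steps: K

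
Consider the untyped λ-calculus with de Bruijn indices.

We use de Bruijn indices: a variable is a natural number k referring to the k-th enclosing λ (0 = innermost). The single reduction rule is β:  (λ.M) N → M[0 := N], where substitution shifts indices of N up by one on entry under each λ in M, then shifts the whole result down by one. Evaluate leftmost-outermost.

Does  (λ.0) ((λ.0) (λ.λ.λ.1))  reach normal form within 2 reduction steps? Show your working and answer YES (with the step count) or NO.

Answer: YES — reaches normal form λ.λ.λ.1 in 2 ≤ 2 steps

Derivation:
  start: (λ.0) ((λ.0) (λ.λ.λ.1))
  →1  (λ.0) (λ.λ.λ.1)
  →2  λ.λ.λ.1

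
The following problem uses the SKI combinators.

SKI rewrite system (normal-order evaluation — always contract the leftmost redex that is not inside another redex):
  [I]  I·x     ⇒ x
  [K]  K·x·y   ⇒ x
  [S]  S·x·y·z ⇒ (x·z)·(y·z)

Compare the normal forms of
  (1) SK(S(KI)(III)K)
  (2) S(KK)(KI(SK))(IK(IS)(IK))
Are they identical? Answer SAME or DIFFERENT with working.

Answer: DIFFERENT — A ⇓ SKK, B ⇓ KS

Working:
Term A:
  start: SK(S(KI)(III)K)
  →1  SK(KIK(IIIK))
  →2  SK(I(IIIK))
  →3  SK(IIIK)
  →4  SK(IIK)
  →5  SK(IK)
  →6  SKK

Term B:
  start: S(KK)(KI(SK))(IK(IS)(IK))
  →1  KK(IK(IS)(IK))(KI(SK)(IK(IS)(IK)))
  →2  K(KI(SK)(IK(IS)(IK)))
  →3  K(I(IK(IS)(IK)))
  →4  K(IK(IS)(IK))
  →5  K(K(IS)(IK))
  →6  K(IS)
  →7  KS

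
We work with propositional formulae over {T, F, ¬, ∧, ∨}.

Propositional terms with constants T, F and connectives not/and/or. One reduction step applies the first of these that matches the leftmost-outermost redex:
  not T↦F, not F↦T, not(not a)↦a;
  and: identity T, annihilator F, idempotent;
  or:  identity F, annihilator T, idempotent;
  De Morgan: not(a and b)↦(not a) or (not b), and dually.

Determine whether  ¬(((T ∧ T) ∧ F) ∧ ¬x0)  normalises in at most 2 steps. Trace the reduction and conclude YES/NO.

Answer: NO — after 2 steps the term is (¬(T ∧ T) ∨ ¬F) ∨ ¬¬x0, not yet normal

Derivation:
  start: ¬(((T ∧ T) ∧ F) ∧ ¬x0)
  step 1: ¬((T ∧ T) ∧ F) ∨ ¬¬x0
  step 2: (¬(T ∧ T) ∨ ¬F) ∨ ¬¬x0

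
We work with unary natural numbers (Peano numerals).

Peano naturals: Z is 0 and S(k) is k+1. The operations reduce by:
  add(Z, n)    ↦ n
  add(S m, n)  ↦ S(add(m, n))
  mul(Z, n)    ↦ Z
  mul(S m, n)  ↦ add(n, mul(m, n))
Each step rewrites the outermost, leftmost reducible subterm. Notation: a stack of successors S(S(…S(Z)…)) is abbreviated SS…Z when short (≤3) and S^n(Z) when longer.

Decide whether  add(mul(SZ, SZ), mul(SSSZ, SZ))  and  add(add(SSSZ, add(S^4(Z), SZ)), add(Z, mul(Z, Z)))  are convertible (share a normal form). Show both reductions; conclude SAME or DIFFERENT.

Answer: DIFFERENT — A ⇓ S^4(Z), B ⇓ S^8(Z)

Derivation:
Term A:
  start: add(mul(SZ, SZ), mul(SSSZ, SZ))
  step 1: add(add(SZ, mul(Z, SZ)), mul(SSSZ, SZ))
  step 2: add(S(add(Z, mul(Z, SZ))), mul(SSSZ, SZ))
  step 3: S(add(add(Z, mul(Z, SZ)), mul(SSSZ, SZ)))
  step 4: S(add(mul(Z, SZ), mul(SSSZ, SZ)))
  step 5: S(add(Z, mul(SSSZ, SZ)))
  step 6: S(mul(SSSZ, SZ))
  step 7: S(add(SZ, mul(SSZ, SZ)))
  step 8: S(S(add(Z, mul(SSZ, SZ))))
  step 9: S(S(mul(SSZ, SZ)))
  step 10: S(S(add(SZ, mul(SZ, SZ))))
  step 11: S(S(S(add(Z, mul(SZ, SZ)))))
  step 12: S(S(S(mul(SZ, SZ))))
  step 13: S(S(S(add(SZ, mul(Z, SZ)))))
  step 14: S(S(S(S(add(Z, mul(Z, SZ))))))
  step 15: S(S(S(S(mul(Z, SZ)))))
  step 16: S^4(Z)

Term B:
  start: add(add(SSSZ, add(S^4(Z), SZ)), add(Z, mul(Z, Z)))
  step 1: add(S(add(SSZ, add(S^4(Z), SZ))), add(Z, mul(Z, Z)))
  step 2: S(add(add(SSZ, add(S^4(Z), SZ)), add(Z, mul(Z, Z))))
  step 3: S(add(S(add(SZ, add(S^4(Z), SZ))), add(Z, mul(Z, Z))))
  step 4: S(S(add(add(SZ, add(S^4(Z), SZ)), add(Z, mul(Z, Z)))))
  step 5: S(S(add(S(add(Z, add(S^4(Z), SZ))), add(Z, mul(Z, Z)))))
  step 6: S(S(S(add(add(Z, add(S^4(Z), SZ)), add(Z, mul(Z, Z))))))
  step 7: S(S(S(add(add(S^4(Z), SZ), add(Z, mul(Z, Z))))))
  step 8: S(S(S(add(S(add(SSSZ, SZ)), add(Z, mul(Z, Z))))))
  step 9: S(S(S(S(add(add(SSSZ, SZ), add(Z, mul(Z, Z)))))))
  step 10: S(S(S(S(add(S(add(SSZ, SZ)), add(Z, mul(Z, Z)))))))
  step 11: S(S(S(S(S(add(add(SSZ, SZ), add(Z, mul(Z, Z))))))))
  step 12: S(S(S(S(S(add(S(add(SZ, SZ)), add(Z, mul(Z, Z))))))))
  step 13: S(S(S(S(S(S(add(add(SZ, SZ), add(Z, mul(Z, Z)))))))))
  step 14: S(S(S(S(S(S(add(S(add(Z, SZ)), add(Z, mul(Z, Z)))))))))
  step 15: S(S(S(S(S(S(S(add(add(Z, SZ), add(Z, mul(Z, Z))))))))))
  step 16: S(S(S(S(S(S(S(add(SZ, add(Z, mul(Z, Z))))))))))
  step 17: S(S(S(S(S(S(S(S(add(Z, add(Z, mul(Z, Z)))))))))))
  step 18: S(S(S(S(S(S(S(S(add(Z, mul(Z, Z))))))))))
  step 19: S(S(S(S(S(S(S(S(mul(Z, Z)))))))))
  step 20: S^8(Z)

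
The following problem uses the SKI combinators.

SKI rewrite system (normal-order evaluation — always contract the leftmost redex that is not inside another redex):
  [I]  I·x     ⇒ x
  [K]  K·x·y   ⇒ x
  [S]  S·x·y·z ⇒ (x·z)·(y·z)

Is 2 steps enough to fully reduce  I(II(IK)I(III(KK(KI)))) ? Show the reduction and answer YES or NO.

Answer: NO — after 2 steps the term is I(IK)I(III(KK(KI))), not yet normal

Reduction:
  start: I(II(IK)I(III(KK(KI))))
  →1  II(IK)I(III(KK(KI)))
  →2  I(IK)I(III(KK(KI)))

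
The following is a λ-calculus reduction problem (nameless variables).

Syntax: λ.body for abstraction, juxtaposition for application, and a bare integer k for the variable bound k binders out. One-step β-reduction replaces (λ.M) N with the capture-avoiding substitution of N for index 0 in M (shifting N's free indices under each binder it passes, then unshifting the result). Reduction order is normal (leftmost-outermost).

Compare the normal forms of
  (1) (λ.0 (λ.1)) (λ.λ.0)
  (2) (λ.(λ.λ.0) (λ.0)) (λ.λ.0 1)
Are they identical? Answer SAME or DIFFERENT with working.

Term A:
  start: (λ.0 (λ.1)) (λ.λ.0)
  [1] (λ.λ.0) (λ.λ.λ.0)
  [2] λ.0

Term B:
  start: (λ.(λ.λ.0) (λ.0)) (λ.λ.0 1)
  [1] (λ.λ.0) (λ.0)
  [2] λ.0

Answer: SAME — A ⇓ λ.0, B ⇓ λ.0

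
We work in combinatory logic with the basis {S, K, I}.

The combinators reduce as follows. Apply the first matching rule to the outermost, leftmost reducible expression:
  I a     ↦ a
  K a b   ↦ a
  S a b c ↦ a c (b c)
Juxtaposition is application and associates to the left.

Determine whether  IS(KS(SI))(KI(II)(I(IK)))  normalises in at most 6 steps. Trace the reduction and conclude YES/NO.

  start: IS(KS(SI))(KI(II)(I(IK)))
  step 1: S(KS(SI))(KI(II)(I(IK)))
  step 2: SS(KI(II)(I(IK)))
  step 3: SS(I(I(IK)))
  step 4: SS(I(IK))
  step 5: SS(IK)
  step 6: SSK

Answer: YES — reaches normal form SSK in 6 ≤ 6 steps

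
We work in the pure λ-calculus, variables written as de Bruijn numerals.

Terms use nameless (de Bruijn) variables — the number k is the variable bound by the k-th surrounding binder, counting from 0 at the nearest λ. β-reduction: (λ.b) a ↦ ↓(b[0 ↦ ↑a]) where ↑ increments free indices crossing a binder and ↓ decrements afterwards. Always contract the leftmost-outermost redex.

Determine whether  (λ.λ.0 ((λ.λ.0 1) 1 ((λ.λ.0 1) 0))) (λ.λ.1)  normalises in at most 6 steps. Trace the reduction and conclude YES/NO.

  start: (λ.λ.0 ((λ.λ.0 1) 1 ((λ.λ.0 1) 0))) (λ.λ.1)
  [1] λ.0 ((λ.λ.0 1) (λ.λ.1) ((λ.λ.0 1) 0))
  [2] λ.0 ((λ.0 (λ.λ.1)) ((λ.λ.0 1) 0))
  [3] λ.0 ((λ.λ.0 1) 0 (λ.λ.1))
  [4] λ.0 ((λ.0 1) (λ.λ.1))
  [5] λ.0 ((λ.λ.1) 0)
  [6] λ.0 (λ.1)

Answer: YES — reaches normal form λ.0 (λ.1) in 6 ≤ 6 steps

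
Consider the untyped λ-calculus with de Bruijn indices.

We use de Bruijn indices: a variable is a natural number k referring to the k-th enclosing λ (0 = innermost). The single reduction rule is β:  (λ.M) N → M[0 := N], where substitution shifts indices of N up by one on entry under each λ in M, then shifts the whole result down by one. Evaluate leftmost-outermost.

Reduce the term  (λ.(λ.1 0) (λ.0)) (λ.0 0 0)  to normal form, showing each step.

Answer: normal form = λ.0  (in 5 steps)

Reduction:
  start: (λ.(λ.1 0) (λ.0)) (λ.0 0 0)
  step 1: (λ.(λ.0 0 0) 0) (λ.0)
  step 2: (λ.0 0 0) (λ.0)
  step 3: (λ.0) (λ.0) (λ.0)
  step 4: (λ.0) (λ.0)
  step 5: λ.0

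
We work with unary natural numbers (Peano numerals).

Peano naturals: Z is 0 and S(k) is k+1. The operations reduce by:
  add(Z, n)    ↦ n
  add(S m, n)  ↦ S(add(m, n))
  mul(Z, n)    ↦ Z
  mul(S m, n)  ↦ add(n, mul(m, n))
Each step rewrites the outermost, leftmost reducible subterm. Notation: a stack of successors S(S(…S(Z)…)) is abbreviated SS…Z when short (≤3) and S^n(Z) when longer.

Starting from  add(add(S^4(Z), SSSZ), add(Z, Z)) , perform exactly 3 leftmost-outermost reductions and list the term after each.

  start: add(add(S^4(Z), SSSZ), add(Z, Z))
  [1] add(S(add(SSSZ, SSSZ)), add(Z, Z))
  [2] S(add(add(SSSZ, SSSZ), add(Z, Z)))
  [3] S(add(S(add(SSZ, SSSZ)), add(Z, Z)))

Answer: after 3 steps: S(add(S(add(SSZ, SSSZ)), add(Z, Z)))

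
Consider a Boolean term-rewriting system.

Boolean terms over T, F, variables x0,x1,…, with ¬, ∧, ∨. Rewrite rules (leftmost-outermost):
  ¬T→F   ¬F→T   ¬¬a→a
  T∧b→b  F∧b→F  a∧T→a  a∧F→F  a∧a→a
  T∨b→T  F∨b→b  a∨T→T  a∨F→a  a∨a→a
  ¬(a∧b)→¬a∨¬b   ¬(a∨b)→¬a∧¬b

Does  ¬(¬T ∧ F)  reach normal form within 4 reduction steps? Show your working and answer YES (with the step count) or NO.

  start: ¬(¬T ∧ F)
  [1] ¬¬T ∨ ¬F
  [2] T ∨ ¬F
  [3] T

Answer: YES — reaches normal form T in 3 ≤ 4 steps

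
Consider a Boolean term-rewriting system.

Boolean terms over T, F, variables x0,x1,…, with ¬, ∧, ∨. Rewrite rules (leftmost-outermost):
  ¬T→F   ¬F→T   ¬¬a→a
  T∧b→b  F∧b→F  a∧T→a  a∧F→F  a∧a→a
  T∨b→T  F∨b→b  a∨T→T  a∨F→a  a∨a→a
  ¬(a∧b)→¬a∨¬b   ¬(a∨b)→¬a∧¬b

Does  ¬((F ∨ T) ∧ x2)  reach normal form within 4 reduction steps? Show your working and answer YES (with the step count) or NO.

Answer: NO — after 4 steps the term is ¬T ∨ ¬x2, not yet normal

Derivation:
  start: ¬((F ∨ T) ∧ x2)
  →1  ¬(F ∨ T) ∨ ¬x2
  →2  (¬F ∧ ¬T) ∨ ¬x2
  →3  (T ∧ ¬T) ∨ ¬x2
  →4  ¬T ∨ ¬x2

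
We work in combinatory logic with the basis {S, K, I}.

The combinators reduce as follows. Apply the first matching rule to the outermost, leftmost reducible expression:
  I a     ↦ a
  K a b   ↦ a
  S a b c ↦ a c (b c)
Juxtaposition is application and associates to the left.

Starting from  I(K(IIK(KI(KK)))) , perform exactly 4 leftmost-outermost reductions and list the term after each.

  start: I(K(IIK(KI(KK))))
  [1] K(IIK(KI(KK)))
  [2] K(IK(KI(KK)))
  [3] K(K(KI(KK)))
  [4] K(KI)

Answer: after 4 steps: K(KI)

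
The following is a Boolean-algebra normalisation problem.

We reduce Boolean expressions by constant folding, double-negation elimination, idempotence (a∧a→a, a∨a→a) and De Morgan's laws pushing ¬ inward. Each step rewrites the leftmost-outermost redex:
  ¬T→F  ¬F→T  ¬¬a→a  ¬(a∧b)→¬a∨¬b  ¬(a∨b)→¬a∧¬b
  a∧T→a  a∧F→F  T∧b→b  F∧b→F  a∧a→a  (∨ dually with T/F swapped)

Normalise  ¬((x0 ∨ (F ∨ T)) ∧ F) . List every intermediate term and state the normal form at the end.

Answer: normal form = T  (in 9 steps)

Derivation:
  start: ¬((x0 ∨ (F ∨ T)) ∧ F)
  [1] ¬(x0 ∨ (F ∨ T)) ∨ ¬F
  [2] (¬x0 ∧ ¬(F ∨ T)) ∨ ¬F
  [3] (¬x0 ∧ (¬F ∧ ¬T)) ∨ ¬F
  [4] (¬x0 ∧ (T ∧ ¬T)) ∨ ¬F
  [5] (¬x0 ∧ ¬T) ∨ ¬F
  [6] (¬x0 ∧ F) ∨ ¬F
  [7] F ∨ ¬F
  [8] ¬F
  [9] T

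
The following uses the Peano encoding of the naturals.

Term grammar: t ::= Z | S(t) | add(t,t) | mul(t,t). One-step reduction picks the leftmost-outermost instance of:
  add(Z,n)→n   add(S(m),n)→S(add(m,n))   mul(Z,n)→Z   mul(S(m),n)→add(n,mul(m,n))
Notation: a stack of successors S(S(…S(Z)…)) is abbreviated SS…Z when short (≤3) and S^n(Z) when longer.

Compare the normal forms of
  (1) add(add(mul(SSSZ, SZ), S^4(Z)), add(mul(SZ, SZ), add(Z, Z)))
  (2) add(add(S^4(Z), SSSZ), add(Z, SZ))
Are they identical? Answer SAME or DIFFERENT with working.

Term A:
  start: add(add(mul(SSSZ, SZ), S^4(Z)), add(mul(SZ, SZ), add(Z, Z)))
  →1  add(add(add(SZ, mul(SSZ, SZ)), S^4(Z)), add(mul(SZ, SZ), add(Z, Z)))
  →2  add(add(S(add(Z, mul(SSZ, SZ))), S^4(Z)), add(mul(SZ, SZ), add(Z, Z)))
  →3  add(S(add(add(Z, mul(SSZ, SZ)), S^4(Z))), add(mul(SZ, SZ), add(Z, Z)))
  →4  S(add(add(add(Z, mul(SSZ, SZ)), S^4(Z)), add(mul(SZ, SZ), add(Z, Z))))
  →5  S(add(add(mul(SSZ, SZ), S^4(Z)), add(mul(SZ, SZ), add(Z, Z))))
  →6  S(add(add(add(SZ, mul(SZ, SZ)), S^4(Z)), add(mul(SZ, SZ), add(Z, Z))))
  →7  S(add(add(S(add(Z, mul(SZ, SZ))), S^4(Z)), add(mul(SZ, SZ), add(Z, Z))))
  →8  S(add(S(add(add(Z, mul(SZ, SZ)), S^4(Z))), add(mul(SZ, SZ), add(Z, Z))))
  →9  S(S(add(add(add(Z, mul(SZ, SZ)), S^4(Z)), add(mul(SZ, SZ), add(Z, Z)))))
  →10  S(S(add(add(mul(SZ, SZ), S^4(Z)), add(mul(SZ, SZ), add(Z, Z)))))
  →11  S(S(add(add(add(SZ, mul(Z, SZ)), S^4(Z)), add(mul(SZ, SZ), add(Z, Z)))))
  →12  S(S(add(add(S(add(Z, mul(Z, SZ))), S^4(Z)), add(mul(SZ, SZ), add(Z, Z)))))
  →13  S(S(add(S(add(add(Z, mul(Z, SZ)), S^4(Z))), add(mul(SZ, SZ), add(Z, Z)))))
  →14  S(S(S(add(add(add(Z, mul(Z, SZ)), S^4(Z)), add(mul(SZ, SZ), add(Z, Z))))))
  →15  S(S(S(add(add(mul(Z, SZ), S^4(Z)), add(mul(SZ, SZ), add(Z, Z))))))
  →16  S(S(S(add(add(Z, S^4(Z)), add(mul(SZ, SZ), add(Z, Z))))))
  →17  S(S(S(add(S^4(Z), add(mul(SZ, SZ), add(Z, Z))))))
  →18  S(S(S(S(add(SSSZ, add(mul(SZ, SZ), add(Z, Z)))))))
  →19  S(S(S(S(S(add(SSZ, add(mul(SZ, SZ), add(Z, Z))))))))
  →20  S(S(S(S(S(S(add(SZ, add(mul(SZ, SZ), add(Z, Z)))))))))
  →21  S(S(S(S(S(S(S(add(Z, add(mul(SZ, SZ), add(Z, Z))))))))))
  →22  S(S(S(S(S(S(S(add(mul(SZ, SZ), add(Z, Z)))))))))
  →23  S(S(S(S(S(S(S(add(add(SZ, mul(Z, SZ)), add(Z, Z)))))))))
  →24  S(S(S(S(S(S(S(add(S(add(Z, mul(Z, SZ))), add(Z, Z)))))))))
  →25  S(S(S(S(S(S(S(S(add(add(Z, mul(Z, SZ)), add(Z, Z))))))))))
  →26  S(S(S(S(S(S(S(S(add(mul(Z, SZ), add(Z, Z))))))))))
  →27  S(S(S(S(S(S(S(S(add(Z, add(Z, Z))))))))))
  →28  S(S(S(S(S(S(S(S(add(Z, Z)))))))))
  →29  S^8(Z)

Term B:
  start: add(add(S^4(Z), SSSZ), add(Z, SZ))
  →1  add(S(add(SSSZ, SSSZ)), add(Z, SZ))
  →2  S(add(add(SSSZ, SSSZ), add(Z, SZ)))
  →3  S(add(S(add(SSZ, SSSZ)), add(Z, SZ)))
  →4  S(S(add(add(SSZ, SSSZ), add(Z, SZ))))
  →5  S(S(add(S(add(SZ, SSSZ)), add(Z, SZ))))
  →6  S(S(S(add(add(SZ, SSSZ), add(Z, SZ)))))
  →7  S(S(S(add(S(add(Z, SSSZ)), add(Z, SZ)))))
  →8  S(S(S(S(add(add(Z, SSSZ), add(Z, SZ))))))
  →9  S(S(S(S(add(SSSZ, add(Z, SZ))))))
  →10  S(S(S(S(S(add(SSZ, add(Z, SZ)))))))
  →11  S(S(S(S(S(S(add(SZ, add(Z, SZ))))))))
  →12  S(S(S(S(S(S(S(add(Z, add(Z, SZ)))))))))
  →13  S(S(S(S(S(S(S(add(Z, SZ))))))))
  →14  S^8(Z)

Answer: SAME — A ⇓ S^8(Z), B ⇓ S^8(Z)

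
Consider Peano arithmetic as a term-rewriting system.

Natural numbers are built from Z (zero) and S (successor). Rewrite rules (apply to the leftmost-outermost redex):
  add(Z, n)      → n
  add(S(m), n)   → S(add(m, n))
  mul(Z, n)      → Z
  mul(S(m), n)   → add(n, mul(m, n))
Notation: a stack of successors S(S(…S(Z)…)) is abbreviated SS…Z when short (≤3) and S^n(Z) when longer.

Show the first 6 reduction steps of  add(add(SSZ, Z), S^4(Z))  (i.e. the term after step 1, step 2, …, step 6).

  start: add(add(SSZ, Z), S^4(Z))
  [1] add(S(add(SZ, Z)), S^4(Z))
  [2] S(add(add(SZ, Z), S^4(Z)))
  [3] S(add(S(add(Z, Z)), S^4(Z)))
  [4] S(S(add(add(Z, Z), S^4(Z))))
  [5] S(S(add(Z, S^4(Z))))
  [6] S^6(Z)

Answer: after 6 steps: S^6(Z)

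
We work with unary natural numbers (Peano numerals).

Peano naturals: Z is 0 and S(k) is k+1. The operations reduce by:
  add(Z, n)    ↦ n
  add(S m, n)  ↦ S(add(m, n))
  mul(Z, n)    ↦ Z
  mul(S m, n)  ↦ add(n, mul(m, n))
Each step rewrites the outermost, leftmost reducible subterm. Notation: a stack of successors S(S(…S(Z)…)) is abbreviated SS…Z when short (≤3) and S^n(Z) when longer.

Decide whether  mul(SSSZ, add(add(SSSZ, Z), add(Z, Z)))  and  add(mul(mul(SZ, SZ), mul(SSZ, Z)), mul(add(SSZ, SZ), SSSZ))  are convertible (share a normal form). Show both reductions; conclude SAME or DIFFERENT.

Answer: SAME — A ⇓ S^9(Z), B ⇓ S^9(Z)

Reduction:
Term A:
  start: mul(SSSZ, add(add(SSSZ, Z), add(Z, Z)))
  →1  add(add(add(SSSZ, Z), add(Z, Z)), mul(SSZ, add(add(SSSZ, Z), add(Z, Z))))
  →2  add(add(S(add(SSZ, Z)), add(Z, Z)), mul(SSZ, add(add(SSSZ, Z), add(Z, Z))))
  →3  add(S(add(add(SSZ, Z), add(Z, Z))), mul(SSZ, add(add(SSSZ, Z), add(Z, Z))))
  →4  S(add(add(add(SSZ, Z), add(Z, Z)), mul(SSZ, add(add(SSSZ, Z), add(Z, Z)))))
  →5  S(add(add(S(add(SZ, Z)), add(Z, Z)), mul(SSZ, add(add(SSSZ, Z), add(Z, Z)))))
  →6  S(add(S(add(add(SZ, Z), add(Z, Z))), mul(SSZ, add(add(SSSZ, Z), add(Z, Z)))))
  →7  S(S(add(add(add(SZ, Z), add(Z, Z)), mul(SSZ, add(add(SSSZ, Z), add(Z, Z))))))
  →8  S(S(add(add(S(add(Z, Z)), add(Z, Z)), mul(SSZ, add(add(SSSZ, Z), add(Z, Z))))))
  →9  S(S(add(S(add(add(Z, Z), add(Z, Z))), mul(SSZ, add(add(SSSZ, Z), add(Z, Z))))))
  →10  S(S(S(add(add(add(Z, Z), add(Z, Z)), mul(SSZ, add(add(SSSZ, Z), add(Z, Z)))))))
  →11  S(S(S(add(add(Z, add(Z, Z)), mul(SSZ, add(add(SSSZ, Z), add(Z, Z)))))))
  →12  S(S(S(add(add(Z, Z), mul(SSZ, add(add(SSSZ, Z), add(Z, Z)))))))
  →13  S(S(S(add(Z, mul(SSZ, add(add(SSSZ, Z), add(Z, Z)))))))
  →14  S(S(S(mul(SSZ, add(add(SSSZ, Z), add(Z, Z))))))
  →15  S(S(S(add(add(add(SSSZ, Z), add(Z, Z)), mul(SZ, add(add(SSSZ, Z), add(Z, Z)))))))
  →16  S(S(S(add(add(S(add(SSZ, Z)), add(Z, Z)), mul(SZ, add(add(SSSZ, Z), add(Z, Z)))))))
  →17  S(S(S(add(S(add(add(SSZ, Z), add(Z, Z))), mul(SZ, add(add(SSSZ, Z), add(Z, Z)))))))
  →18  S(S(S(S(add(add(add(SSZ, Z), add(Z, Z)), mul(SZ, add(add(SSSZ, Z), add(Z, Z))))))))
  →19  S(S(S(S(add(add(S(add(SZ, Z)), add(Z, Z)), mul(SZ, add(add(SSSZ, Z), add(Z, Z))))))))
  →20  S(S(S(S(add(S(add(add(SZ, Z), add(Z, Z))), mul(SZ, add(add(SSSZ, Z), add(Z, Z))))))))
  →21  S(S(S(S(S(add(add(add(SZ, Z), add(Z, Z)), mul(SZ, add(add(SSSZ, Z), add(Z, Z)))))))))
  →22  S(S(S(S(S(add(add(S(add(Z, Z)), add(Z, Z)), mul(SZ, add(add(SSSZ, Z), add(Z, Z)))))))))
  →23  S(S(S(S(S(add(S(add(add(Z, Z), add(Z, Z))), mul(SZ, add(add(SSSZ, Z), add(Z, Z)))))))))
  →24  S(S(S(S(S(S(add(add(add(Z, Z), add(Z, Z)), mul(SZ, add(add(SSSZ, Z), add(Z, Z))))))))))
  →25  S(S(S(S(S(S(add(add(Z, add(Z, Z)), mul(SZ, add(add(SSSZ, Z), add(Z, Z))))))))))
  →26  S(S(S(S(S(S(add(add(Z, Z), mul(SZ, add(add(SSSZ, Z), add(Z, Z))))))))))
  →27  S(S(S(S(S(S(add(Z, mul(SZ, add(add(SSSZ, Z), add(Z, Z))))))))))
  →28  S(S(S(S(S(S(mul(SZ, add(add(SSSZ, Z), add(Z, Z)))))))))
  →29  S(S(S(S(S(S(add(add(add(SSSZ, Z), add(Z, Z)), mul(Z, add(add(SSSZ, Z), add(Z, Z))))))))))
  →30  S(S(S(S(S(S(add(add(S(add(SSZ, Z)), add(Z, Z)), mul(Z, add(add(SSSZ, Z), add(Z, Z))))))))))
  →31  S(S(S(S(S(S(add(S(add(add(SSZ, Z), add(Z, Z))), mul(Z, add(add(SSSZ, Z), add(Z, Z))))))))))
  →32  S(S(S(S(S(S(S(add(add(add(SSZ, Z), add(Z, Z)), mul(Z, add(add(SSSZ, Z), add(Z, Z)))))))))))
  →33  S(S(S(S(S(S(S(add(add(S(add(SZ, Z)), add(Z, Z)), mul(Z, add(add(SSSZ, Z), add(Z, Z)))))))))))
  →34  S(S(S(S(S(S(S(add(S(add(add(SZ, Z), add(Z, Z))), mul(Z, add(add(SSSZ, Z), add(Z, Z)))))))))))
  →35  S(S(S(S(S(S(S(S(add(add(add(SZ, Z), add(Z, Z)), mul(Z, add(add(SSSZ, Z), add(Z, Z))))))))))))
  →36  S(S(S(S(S(S(S(S(add(add(S(add(Z, Z)), add(Z, Z)), mul(Z, add(add(SSSZ, Z), add(Z, Z))))))))))))
  →37  S(S(S(S(S(S(S(S(add(S(add(add(Z, Z), add(Z, Z))), mul(Z, add(add(SSSZ, Z), add(Z, Z))))))))))))
  →38  S(S(S(S(S(S(S(S(S(add(add(add(Z, Z), add(Z, Z)), mul(Z, add(add(SSSZ, Z), add(Z, Z)))))))))))))
  →39  S(S(S(S(S(S(S(S(S(add(add(Z, add(Z, Z)), mul(Z, add(add(SSSZ, Z), add(Z, Z)))))))))))))
  →40  S(S(S(S(S(S(S(S(S(add(add(Z, Z), mul(Z, add(add(SSSZ, Z), add(Z, Z)))))))))))))
  →41  S(S(S(S(S(S(S(S(S(add(Z, mul(Z, add(add(SSSZ, Z), add(Z, Z)))))))))))))
  →42  S(S(S(S(S(S(S(S(S(mul(Z, add(add(SSSZ, Z), add(Z, Z))))))))))))
  →43  S^9(Z)

Term B:
  start: add(mul(mul(SZ, SZ), mul(SSZ, Z)), mul(add(SSZ, SZ), SSSZ))
  →1  add(mul(add(SZ, mul(Z, SZ)), mul(SSZ, Z)), mul(add(SSZ, SZ), SSSZ))
  →2  add(mul(S(add(Z, mul(Z, SZ))), mul(SSZ, Z)), mul(add(SSZ, SZ), SSSZ))
  →3  add(add(mul(SSZ, Z), mul(add(Z, mul(Z, SZ)), mul(SSZ, Z))), mul(add(SSZ, SZ), SSSZ))
  →4  add(add(add(Z, mul(SZ, Z)), mul(add(Z, mul(Z, SZ)), mul(SSZ, Z))), mul(add(SSZ, SZ), SSSZ))
  →5  add(add(mul(SZ, Z), mul(add(Z, mul(Z, SZ)), mul(SSZ, Z))), mul(add(SSZ, SZ), SSSZ))
  →6  add(add(add(Z, mul(Z, Z)), mul(add(Z, mul(Z, SZ)), mul(SSZ, Z))), mul(add(SSZ, SZ), SSSZ))
  →7  add(add(mul(Z, Z), mul(add(Z, mul(Z, SZ)), mul(SSZ, Z))), mul(add(SSZ, SZ), SSSZ))
  →8  add(add(Z, mul(add(Z, mul(Z, SZ)), mul(SSZ, Z))), mul(add(SSZ, SZ), SSSZ))
  →9  add(mul(add(Z, mul(Z, SZ)), mul(SSZ, Z)), mul(add(SSZ, SZ), SSSZ))
  →10  add(mul(mul(Z, SZ), mul(SSZ, Z)), mul(add(SSZ, SZ), SSSZ))
  →11  add(mul(Z, mul(SSZ, Z)), mul(add(SSZ, SZ), SSSZ))
  →12  add(Z, mul(add(SSZ, SZ), SSSZ))
  →13  mul(add(SSZ, SZ), SSSZ)
  →14  mul(S(add(SZ, SZ)), SSSZ)
  →15  add(SSSZ, mul(add(SZ, SZ), SSSZ))
  →16  S(add(SSZ, mul(add(SZ, SZ), SSSZ)))
  →17  S(S(add(SZ, mul(add(SZ, SZ), SSSZ))))
  →18  S(S(S(add(Z, mul(add(SZ, SZ), SSSZ)))))
  →19  S(S(S(mul(add(SZ, SZ), SSSZ))))
  →20  S(S(S(mul(S(add(Z, SZ)), SSSZ))))
  →21  S(S(S(add(SSSZ, mul(add(Z, SZ), SSSZ)))))
  →22  S(S(S(S(add(SSZ, mul(add(Z, SZ), SSSZ))))))
  →23  S(S(S(S(S(add(SZ, mul(add(Z, SZ), SSSZ)))))))
  →24  S(S(S(S(S(S(add(Z, mul(add(Z, SZ), SSSZ))))))))
  →25  S(S(S(S(S(S(mul(add(Z, SZ), SSSZ)))))))
  →26  S(S(S(S(S(S(mul(SZ, SSSZ)))))))
  →27  S(S(S(S(S(S(add(SSSZ, mul(Z, SSSZ))))))))
  →28  S(S(S(S(S(S(S(add(SSZ, mul(Z, SSSZ)))))))))
  →29  S(S(S(S(S(S(S(S(add(SZ, mul(Z, SSSZ))))))))))
  →30  S(S(S(S(S(S(S(S(S(add(Z, mul(Z, SSSZ)))))))))))
  →31  S(S(S(S(S(S(S(S(S(mul(Z, SSSZ))))))))))
  →32  S^9(Z)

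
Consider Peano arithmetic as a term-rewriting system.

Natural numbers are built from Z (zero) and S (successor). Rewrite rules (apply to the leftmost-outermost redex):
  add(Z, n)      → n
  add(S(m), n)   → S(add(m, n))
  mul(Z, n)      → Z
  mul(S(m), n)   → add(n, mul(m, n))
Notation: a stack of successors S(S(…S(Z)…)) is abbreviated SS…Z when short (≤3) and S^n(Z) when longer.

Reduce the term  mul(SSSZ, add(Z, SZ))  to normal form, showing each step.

Answer: normal form = SSSZ  (in 13 steps)

Derivation:
  start: mul(SSSZ, add(Z, SZ))
  step 1: add(add(Z, SZ), mul(SSZ, add(Z, SZ)))
  step 2: add(SZ, mul(SSZ, add(Z, SZ)))
  step 3: S(add(Z, mul(SSZ, add(Z, SZ))))
  step 4: S(mul(SSZ, add(Z, SZ)))
  step 5: S(add(add(Z, SZ), mul(SZ, add(Z, SZ))))
  step 6: S(add(SZ, mul(SZ, add(Z, SZ))))
  step 7: S(S(add(Z, mul(SZ, add(Z, SZ)))))
  step 8: S(S(mul(SZ, add(Z, SZ))))
  step 9: S(S(add(add(Z, SZ), mul(Z, add(Z, SZ)))))
  step 10: S(S(add(SZ, mul(Z, add(Z, SZ)))))
  step 11: S(S(S(add(Z, mul(Z, add(Z, SZ))))))
  step 12: S(S(S(mul(Z, add(Z, SZ)))))
  step 13: SSSZ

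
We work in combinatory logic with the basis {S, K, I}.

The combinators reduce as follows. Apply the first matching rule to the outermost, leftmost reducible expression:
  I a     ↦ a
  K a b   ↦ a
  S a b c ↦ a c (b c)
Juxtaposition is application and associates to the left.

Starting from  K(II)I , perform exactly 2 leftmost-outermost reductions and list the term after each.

Answer: after 2 steps: I

Reduction:
  start: K(II)I
  [1] II
  [2] I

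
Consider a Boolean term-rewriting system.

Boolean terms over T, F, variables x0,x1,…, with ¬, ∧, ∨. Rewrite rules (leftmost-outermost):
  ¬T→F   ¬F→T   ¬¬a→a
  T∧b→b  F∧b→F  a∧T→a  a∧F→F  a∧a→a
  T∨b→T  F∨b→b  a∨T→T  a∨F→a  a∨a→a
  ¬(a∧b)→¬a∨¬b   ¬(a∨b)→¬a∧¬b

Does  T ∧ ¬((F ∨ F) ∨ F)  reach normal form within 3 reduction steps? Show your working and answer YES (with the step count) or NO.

  start: T ∧ ¬((F ∨ F) ∨ F)
  [1] ¬((F ∨ F) ∨ F)
  [2] ¬(F ∨ F) ∧ ¬F
  [3] (¬F ∧ ¬F) ∧ ¬F

Answer: NO — after 3 steps the term is (¬F ∧ ¬F) ∧ ¬F, not yet normal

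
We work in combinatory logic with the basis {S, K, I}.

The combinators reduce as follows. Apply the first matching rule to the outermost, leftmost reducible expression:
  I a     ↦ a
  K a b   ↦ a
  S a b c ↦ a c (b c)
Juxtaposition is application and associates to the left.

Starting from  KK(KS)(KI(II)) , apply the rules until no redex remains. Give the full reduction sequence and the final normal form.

Answer: normal form = KI  (in 2 steps)

Working:
  start: KK(KS)(KI(II))
  [1] K(KI(II))
  [2] KI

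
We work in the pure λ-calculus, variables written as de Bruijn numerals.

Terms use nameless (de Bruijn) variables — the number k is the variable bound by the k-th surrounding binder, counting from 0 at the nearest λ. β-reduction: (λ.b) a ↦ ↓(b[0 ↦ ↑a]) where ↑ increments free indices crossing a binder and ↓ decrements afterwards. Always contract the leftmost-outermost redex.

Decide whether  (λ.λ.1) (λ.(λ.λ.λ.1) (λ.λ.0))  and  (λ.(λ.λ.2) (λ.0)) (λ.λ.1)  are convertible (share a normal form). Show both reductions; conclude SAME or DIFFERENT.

Answer: DIFFERENT — A ⇓ λ.λ.λ.λ.1, B ⇓ λ.λ.λ.1

Working:
Term A:
  start: (λ.λ.1) (λ.(λ.λ.λ.1) (λ.λ.0))
  [1] λ.λ.(λ.λ.λ.1) (λ.λ.0)
  [2] λ.λ.λ.λ.1

Term B:
  start: (λ.(λ.λ.2) (λ.0)) (λ.λ.1)
  [1] (λ.λ.λ.λ.1) (λ.0)
  [2] λ.λ.λ.1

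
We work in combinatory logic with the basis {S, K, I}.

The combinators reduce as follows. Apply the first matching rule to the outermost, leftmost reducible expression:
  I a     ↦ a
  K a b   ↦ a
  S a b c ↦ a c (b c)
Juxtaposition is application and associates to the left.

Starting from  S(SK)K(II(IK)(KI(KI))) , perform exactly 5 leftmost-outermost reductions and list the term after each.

  start: S(SK)K(II(IK)(KI(KI)))
  [1] SK(II(IK)(KI(KI)))(K(II(IK)(KI(KI))))
  [2] K(K(II(IK)(KI(KI))))(II(IK)(KI(KI))(K(II(IK)(KI(KI)))))
  [3] K(II(IK)(KI(KI)))
  [4] K(I(IK)(KI(KI)))
  [5] K(IK(KI(KI)))

Answer: after 5 steps: K(IK(KI(KI)))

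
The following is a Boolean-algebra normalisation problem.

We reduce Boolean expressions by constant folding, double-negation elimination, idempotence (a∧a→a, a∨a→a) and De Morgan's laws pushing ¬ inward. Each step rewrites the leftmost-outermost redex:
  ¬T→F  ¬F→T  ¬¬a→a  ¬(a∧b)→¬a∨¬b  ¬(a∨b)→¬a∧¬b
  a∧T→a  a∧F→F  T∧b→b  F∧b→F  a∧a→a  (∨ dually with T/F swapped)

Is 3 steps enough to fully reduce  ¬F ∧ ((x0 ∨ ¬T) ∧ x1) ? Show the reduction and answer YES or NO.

  start: ¬F ∧ ((x0 ∨ ¬T) ∧ x1)
  →1  T ∧ ((x0 ∨ ¬T) ∧ x1)
  →2  (x0 ∨ ¬T) ∧ x1
  →3  (x0 ∨ F) ∧ x1

Answer: NO — after 3 steps the term is (x0 ∨ F) ∧ x1, not yet normal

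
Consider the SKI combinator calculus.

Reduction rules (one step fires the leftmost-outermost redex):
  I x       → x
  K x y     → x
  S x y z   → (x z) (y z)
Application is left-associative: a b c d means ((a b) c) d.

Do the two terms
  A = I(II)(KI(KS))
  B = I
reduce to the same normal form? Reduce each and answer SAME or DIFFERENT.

Answer: SAME — A ⇓ I, B ⇓ I

Reduction:
Term A:
  start: I(II)(KI(KS))
  step 1: II(KI(KS))
  step 2: I(KI(KS))
  step 3: KI(KS)
  step 4: I

Term B:
  start: I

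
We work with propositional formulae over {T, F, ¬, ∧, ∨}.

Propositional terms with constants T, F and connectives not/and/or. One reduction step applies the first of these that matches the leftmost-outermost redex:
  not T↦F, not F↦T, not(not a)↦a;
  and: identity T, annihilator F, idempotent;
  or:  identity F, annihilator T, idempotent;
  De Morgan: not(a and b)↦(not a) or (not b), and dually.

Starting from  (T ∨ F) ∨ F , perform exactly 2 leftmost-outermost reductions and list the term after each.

  start: (T ∨ F) ∨ F
  →1  T ∨ F
  →2  T

Answer: after 2 steps: T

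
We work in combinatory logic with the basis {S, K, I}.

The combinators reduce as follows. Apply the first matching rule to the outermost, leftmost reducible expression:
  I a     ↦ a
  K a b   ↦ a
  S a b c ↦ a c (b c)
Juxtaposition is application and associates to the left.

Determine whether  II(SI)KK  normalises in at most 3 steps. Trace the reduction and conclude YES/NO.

Answer: NO — after 3 steps the term is IK(KK), not yet normal

Derivation:
  start: II(SI)KK
  →1  I(SI)KK
  →2  SIKK
  →3  IK(KK)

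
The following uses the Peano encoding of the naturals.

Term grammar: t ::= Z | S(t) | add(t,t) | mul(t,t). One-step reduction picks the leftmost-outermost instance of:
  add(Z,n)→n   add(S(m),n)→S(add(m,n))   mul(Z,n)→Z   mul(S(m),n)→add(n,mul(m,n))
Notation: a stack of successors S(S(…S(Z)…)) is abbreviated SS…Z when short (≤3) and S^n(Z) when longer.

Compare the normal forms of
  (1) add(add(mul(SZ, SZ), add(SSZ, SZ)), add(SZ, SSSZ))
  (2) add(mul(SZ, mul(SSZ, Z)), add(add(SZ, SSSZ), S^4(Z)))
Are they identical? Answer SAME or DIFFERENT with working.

Answer: SAME — A ⇓ S^8(Z), B ⇓ S^8(Z)

Derivation:
Term A:
  start: add(add(mul(SZ, SZ), add(SSZ, SZ)), add(SZ, SSSZ))
  [1] add(add(add(SZ, mul(Z, SZ)), add(SSZ, SZ)), add(SZ, SSSZ))
  [2] add(add(S(add(Z, mul(Z, SZ))), add(SSZ, SZ)), add(SZ, SSSZ))
  [3] add(S(add(add(Z, mul(Z, SZ)), add(SSZ, SZ))), add(SZ, SSSZ))
  [4] S(add(add(add(Z, mul(Z, SZ)), add(SSZ, SZ)), add(SZ, SSSZ)))
  [5] S(add(add(mul(Z, SZ), add(SSZ, SZ)), add(SZ, SSSZ)))
  [6] S(add(add(Z, add(SSZ, SZ)), add(SZ, SSSZ)))
  [7] S(add(add(SSZ, SZ), add(SZ, SSSZ)))
  [8] S(add(S(add(SZ, SZ)), add(SZ, SSSZ)))
  [9] S(S(add(add(SZ, SZ), add(SZ, SSSZ))))
  [10] S(S(add(S(add(Z, SZ)), add(SZ, SSSZ))))
  [11] S(S(S(add(add(Z, SZ), add(SZ, SSSZ)))))
  [12] S(S(S(add(SZ, add(SZ, SSSZ)))))
  [13] S(S(S(S(add(Z, add(SZ, SSSZ))))))
  [14] S(S(S(S(add(SZ, SSSZ)))))
  [15] S(S(S(S(S(add(Z, SSSZ))))))
  [16] S^8(Z)

Term B:
  start: add(mul(SZ, mul(SSZ, Z)), add(add(SZ, SSSZ), S^4(Z)))
  [1] add(add(mul(SSZ, Z), mul(Z, mul(SSZ, Z))), add(add(SZ, SSSZ), S^4(Z)))
  [2] add(add(add(Z, mul(SZ, Z)), mul(Z, mul(SSZ, Z))), add(add(SZ, SSSZ), S^4(Z)))
  [3] add(add(mul(SZ, Z), mul(Z, mul(SSZ, Z))), add(add(SZ, SSSZ), S^4(Z)))
  [4] add(add(add(Z, mul(Z, Z)), mul(Z, mul(SSZ, Z))), add(add(SZ, SSSZ), S^4(Z)))
  [5] add(add(mul(Z, Z), mul(Z, mul(SSZ, Z))), add(add(SZ, SSSZ), S^4(Z)))
  [6] add(add(Z, mul(Z, mul(SSZ, Z))), add(add(SZ, SSSZ), S^4(Z)))
  [7] add(mul(Z, mul(SSZ, Z)), add(add(SZ, SSSZ), S^4(Z)))
  [8] add(Z, add(add(SZ, SSSZ), S^4(Z)))
  [9] add(add(SZ, SSSZ), S^4(Z))
  [10] add(S(add(Z, SSSZ)), S^4(Z))
  [11] S(add(add(Z, SSSZ), S^4(Z)))
  [12] S(add(SSSZ, S^4(Z)))
  [13] S(S(add(SSZ, S^4(Z))))
  [14] S(S(S(add(SZ, S^4(Z)))))
  [15] S(S(S(S(add(Z, S^4(Z))))))
  [16] S^8(Z)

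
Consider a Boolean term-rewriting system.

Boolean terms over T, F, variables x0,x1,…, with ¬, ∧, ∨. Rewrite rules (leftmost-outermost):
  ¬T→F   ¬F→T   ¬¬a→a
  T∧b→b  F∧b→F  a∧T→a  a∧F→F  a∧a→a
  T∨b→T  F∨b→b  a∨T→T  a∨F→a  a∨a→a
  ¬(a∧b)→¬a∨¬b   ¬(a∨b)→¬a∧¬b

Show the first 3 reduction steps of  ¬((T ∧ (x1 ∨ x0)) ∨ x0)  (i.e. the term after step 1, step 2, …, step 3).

Answer: after 3 steps: (F ∨ ¬(x1 ∨ x0)) ∧ ¬x0

Working:
  start: ¬((T ∧ (x1 ∨ x0)) ∨ x0)
  step 1: ¬(T ∧ (x1 ∨ x0)) ∧ ¬x0
  step 2: (¬T ∨ ¬(x1 ∨ x0)) ∧ ¬x0
  step 3: (F ∨ ¬(x1 ∨ x0)) ∧ ¬x0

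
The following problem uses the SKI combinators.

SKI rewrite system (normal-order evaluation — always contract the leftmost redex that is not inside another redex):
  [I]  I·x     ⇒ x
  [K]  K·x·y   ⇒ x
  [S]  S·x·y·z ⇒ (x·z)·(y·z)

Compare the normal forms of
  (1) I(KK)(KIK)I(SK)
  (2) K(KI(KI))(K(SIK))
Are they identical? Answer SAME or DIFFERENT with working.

Answer: SAME — A ⇓ I, B ⇓ I

Reduction:
Term A:
  start: I(KK)(KIK)I(SK)
  →1  KK(KIK)I(SK)
  →2  KI(SK)
  →3  I

Term B:
  start: K(KI(KI))(K(SIK))
  →1  KI(KI)
  →2  I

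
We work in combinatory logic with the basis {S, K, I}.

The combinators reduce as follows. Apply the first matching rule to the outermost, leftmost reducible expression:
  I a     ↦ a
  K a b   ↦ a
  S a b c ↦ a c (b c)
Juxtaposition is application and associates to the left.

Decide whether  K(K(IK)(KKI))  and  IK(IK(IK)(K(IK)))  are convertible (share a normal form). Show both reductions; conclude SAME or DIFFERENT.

Answer: SAME — A ⇓ KK, B ⇓ KK

Derivation:
Term A:
  start: K(K(IK)(KKI))
  →1  K(IK)
  →2  KK

Term B:
  start: IK(IK(IK)(K(IK)))
  →1  K(IK(IK)(K(IK)))
  →2  K(K(IK)(K(IK)))
  →3  K(IK)
  →4  KK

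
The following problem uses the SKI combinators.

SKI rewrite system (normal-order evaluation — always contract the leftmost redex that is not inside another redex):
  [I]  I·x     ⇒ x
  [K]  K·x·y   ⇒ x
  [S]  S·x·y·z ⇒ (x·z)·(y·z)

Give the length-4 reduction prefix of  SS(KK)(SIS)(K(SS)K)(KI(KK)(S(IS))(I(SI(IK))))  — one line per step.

Answer: after 4 steps: K(SS)K(S(K(SS)K))(KK(SIS)(K(SS)K))(KI(KK)(S(IS))(I(SI(IK))))

Reduction:
  start: SS(KK)(SIS)(K(SS)K)(KI(KK)(S(IS))(I(SI(IK))))
  →1  S(SIS)(KK(SIS))(K(SS)K)(KI(KK)(S(IS))(I(SI(IK))))
  →2  SIS(K(SS)K)(KK(SIS)(K(SS)K))(KI(KK)(S(IS))(I(SI(IK))))
  →3  I(K(SS)K)(S(K(SS)K))(KK(SIS)(K(SS)K))(KI(KK)(S(IS))(I(SI(IK))))
  →4  K(SS)K(S(K(SS)K))(KK(SIS)(K(SS)K))(KI(KK)(S(IS))(I(SI(IK))))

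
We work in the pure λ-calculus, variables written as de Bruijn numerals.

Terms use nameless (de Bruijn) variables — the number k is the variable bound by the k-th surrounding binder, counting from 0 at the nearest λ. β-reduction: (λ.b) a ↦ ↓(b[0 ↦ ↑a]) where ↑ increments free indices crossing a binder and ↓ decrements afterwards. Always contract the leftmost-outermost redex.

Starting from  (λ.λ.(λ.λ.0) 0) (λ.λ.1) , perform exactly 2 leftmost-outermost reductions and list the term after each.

Answer: after 2 steps: λ.λ.0

Working:
  start: (λ.λ.(λ.λ.0) 0) (λ.λ.1)
  [1] λ.(λ.λ.0) 0
  [2] λ.λ.0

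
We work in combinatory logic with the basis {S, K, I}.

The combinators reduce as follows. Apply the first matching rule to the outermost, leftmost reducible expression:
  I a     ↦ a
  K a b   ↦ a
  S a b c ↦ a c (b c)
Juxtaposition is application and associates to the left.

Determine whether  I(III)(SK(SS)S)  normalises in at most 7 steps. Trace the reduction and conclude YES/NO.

  start: I(III)(SK(SS)S)
  →1  III(SK(SS)S)
  →2  II(SK(SS)S)
  →3  I(SK(SS)S)
  →4  SK(SS)S
  →5  KS(SSS)
  →6  S

Answer: YES — reaches normal form S in 6 ≤ 7 steps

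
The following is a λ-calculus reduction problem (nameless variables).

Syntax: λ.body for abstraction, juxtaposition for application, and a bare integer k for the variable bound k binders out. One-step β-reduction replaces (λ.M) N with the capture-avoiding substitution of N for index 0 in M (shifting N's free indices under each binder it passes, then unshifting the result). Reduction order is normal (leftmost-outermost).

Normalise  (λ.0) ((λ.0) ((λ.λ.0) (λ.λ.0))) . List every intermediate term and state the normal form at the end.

  start: (λ.0) ((λ.0) ((λ.λ.0) (λ.λ.0)))
  step 1: (λ.0) ((λ.λ.0) (λ.λ.0))
  step 2: (λ.λ.0) (λ.λ.0)
  step 3: λ.0

Answer: normal form = λ.0  (in 3 steps)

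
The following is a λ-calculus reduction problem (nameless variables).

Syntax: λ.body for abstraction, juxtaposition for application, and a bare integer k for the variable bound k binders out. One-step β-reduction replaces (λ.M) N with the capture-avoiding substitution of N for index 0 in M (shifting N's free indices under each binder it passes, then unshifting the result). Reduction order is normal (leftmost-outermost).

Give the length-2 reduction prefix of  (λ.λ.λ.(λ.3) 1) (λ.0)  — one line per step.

  start: (λ.λ.λ.(λ.3) 1) (λ.0)
  step 1: λ.λ.(λ.λ.0) 1
  step 2: λ.λ.λ.0

Answer: after 2 steps: λ.λ.λ.0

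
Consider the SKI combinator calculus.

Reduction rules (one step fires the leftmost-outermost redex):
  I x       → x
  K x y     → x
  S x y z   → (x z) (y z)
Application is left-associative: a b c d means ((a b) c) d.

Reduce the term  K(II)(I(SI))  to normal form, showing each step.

  start: K(II)(I(SI))
  [1] II
  [2] I

Answer: normal form = I  (in 2 steps)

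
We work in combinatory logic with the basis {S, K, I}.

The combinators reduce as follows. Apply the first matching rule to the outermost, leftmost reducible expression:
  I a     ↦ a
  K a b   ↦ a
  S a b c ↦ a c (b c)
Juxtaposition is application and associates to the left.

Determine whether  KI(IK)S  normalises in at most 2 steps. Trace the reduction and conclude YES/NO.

  start: KI(IK)S
  step 1: IS
  step 2: S

Answer: YES — reaches normal form S in 2 ≤ 2 steps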